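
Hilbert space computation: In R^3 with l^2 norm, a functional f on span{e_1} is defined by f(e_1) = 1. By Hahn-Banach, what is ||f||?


The norm of f is given by ||f|| = sup_{||x||=1} |f(x)|.
On span{e_1}, ||e_1|| = 1, so ||f|| = |f(e_1)| / ||e_1||
= |1| / 1 = 1.0000

1.0000


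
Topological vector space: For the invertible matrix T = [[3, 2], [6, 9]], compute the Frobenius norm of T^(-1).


det(T) = 3*9 - 2*6 = 15
T^(-1) = (1/15) * [[9, -2], [-6, 3]] = [[0.6000, -0.1333], [-0.4000, 0.2000]]
||T^(-1)||_F^2 = 0.6000^2 + (-0.1333)^2 + (-0.4000)^2 + 0.2000^2 = 0.5778
||T^(-1)||_F = sqrt(0.5778) = 0.7601

0.7601


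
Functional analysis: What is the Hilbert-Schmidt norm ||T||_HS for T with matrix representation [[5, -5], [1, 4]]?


The Hilbert-Schmidt norm is sqrt(sum of squares of all entries).
Sum of squares = 5^2 + (-5)^2 + 1^2 + 4^2
= 25 + 25 + 1 + 16 = 67
||T||_HS = sqrt(67) = 8.1854

8.1854


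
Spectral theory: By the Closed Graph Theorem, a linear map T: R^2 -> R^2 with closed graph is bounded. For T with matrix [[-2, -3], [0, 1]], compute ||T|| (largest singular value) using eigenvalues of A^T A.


A^T A = [[4, 6], [6, 10]]
trace(A^T A) = 14, det(A^T A) = 4
discriminant = 14^2 - 4*4 = 180
Largest eigenvalue of A^T A = (trace + sqrt(disc))/2 = 13.7082
||T|| = sqrt(13.7082) = 3.7025

3.7025


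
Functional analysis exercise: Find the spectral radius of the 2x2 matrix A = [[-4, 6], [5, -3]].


For a 2x2 matrix, eigenvalues satisfy lambda^2 - (trace)*lambda + det = 0
trace = -4 + -3 = -7
det = -4*-3 - 6*5 = -18
discriminant = (-7)^2 - 4*(-18) = 121
spectral radius = max |eigenvalue| = 9.0000

9.0000


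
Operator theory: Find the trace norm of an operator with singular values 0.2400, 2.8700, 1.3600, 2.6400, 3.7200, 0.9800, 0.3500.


The nuclear norm is the sum of all singular values.
||T||_1 = 0.2400 + 2.8700 + 1.3600 + 2.6400 + 3.7200 + 0.9800 + 0.3500
= 12.1600

12.1600


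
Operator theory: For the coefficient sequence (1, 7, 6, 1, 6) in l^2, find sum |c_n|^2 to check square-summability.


sum |c_n|^2 = 1^2 + 7^2 + 6^2 + 1^2 + 6^2
= 1 + 49 + 36 + 1 + 36
= 123

123


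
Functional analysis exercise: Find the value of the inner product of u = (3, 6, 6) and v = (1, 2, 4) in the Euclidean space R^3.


Computing the standard inner product <u, v> = sum u_i * v_i
= 3*1 + 6*2 + 6*4
= 3 + 12 + 24
= 39

39


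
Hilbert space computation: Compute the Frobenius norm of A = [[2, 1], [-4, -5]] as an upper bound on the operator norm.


||A||_F^2 = sum a_ij^2
= 2^2 + 1^2 + (-4)^2 + (-5)^2
= 4 + 1 + 16 + 25 = 46
||A||_F = sqrt(46) = 6.7823

6.7823


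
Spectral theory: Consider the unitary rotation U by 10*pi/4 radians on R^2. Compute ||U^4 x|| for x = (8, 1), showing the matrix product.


U is a rotation by theta = 10*pi/4
U^4 = rotation by 4*theta = 40*pi/4 = 0*pi/4 (mod 2*pi)
cos(0*pi/4) = 1.0000, sin(0*pi/4) = 0.0000
U^4 x = (1.0000 * 8 - 0.0000 * 1, 0.0000 * 8 + 1.0000 * 1)
= (8.0000, 1.0000)
||U^4 x|| = sqrt(8.0000^2 + 1.0000^2) = sqrt(65.0000) = 8.0623

8.0623


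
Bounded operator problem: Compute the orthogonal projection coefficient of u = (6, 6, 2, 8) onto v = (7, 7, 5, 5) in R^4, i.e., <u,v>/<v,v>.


Computing <u,v> = 6*7 + 6*7 + 2*5 + 8*5 = 134
Computing <v,v> = 7^2 + 7^2 + 5^2 + 5^2 = 148
Projection coefficient = 134/148 = 0.9054

0.9054


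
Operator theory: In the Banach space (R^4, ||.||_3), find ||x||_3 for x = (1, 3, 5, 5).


The l^3 norm = (sum |x_i|^3)^(1/3)
Sum of 3th powers = 1 + 27 + 125 + 125 = 278
||x||_3 = (278)^(1/3) = 6.5265

6.5265


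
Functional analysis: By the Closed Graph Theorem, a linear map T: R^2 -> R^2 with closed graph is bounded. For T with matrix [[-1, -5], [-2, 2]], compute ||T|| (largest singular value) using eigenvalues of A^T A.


A^T A = [[5, 1], [1, 29]]
trace(A^T A) = 34, det(A^T A) = 144
discriminant = 34^2 - 4*144 = 580
Largest eigenvalue of A^T A = (trace + sqrt(disc))/2 = 29.0416
||T|| = sqrt(29.0416) = 5.3890

5.3890


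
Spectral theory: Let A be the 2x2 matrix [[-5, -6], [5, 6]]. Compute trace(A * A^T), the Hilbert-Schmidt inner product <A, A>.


trace(A * A^T) = sum of squares of all entries
= (-5)^2 + (-6)^2 + 5^2 + 6^2
= 25 + 36 + 25 + 36
= 122

122


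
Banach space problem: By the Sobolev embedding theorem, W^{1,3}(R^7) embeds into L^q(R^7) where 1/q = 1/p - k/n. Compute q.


Using the Sobolev embedding formula: 1/q = 1/p - k/n
1/q = 1/3 - 1/7 = 4/21
q = 1/(4/21) = 21/4 = 5.2500

5.2500


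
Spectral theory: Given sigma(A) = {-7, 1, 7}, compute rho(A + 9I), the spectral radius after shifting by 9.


Spectrum of A + 9I = {2, 10, 16}
Spectral radius = max |lambda| over the shifted spectrum
= max(2, 10, 16) = 16

16


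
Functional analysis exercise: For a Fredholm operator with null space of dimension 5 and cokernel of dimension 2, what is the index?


The Fredholm index is defined as ind(T) = dim(ker T) - dim(coker T)
= 5 - 2
= 3

3


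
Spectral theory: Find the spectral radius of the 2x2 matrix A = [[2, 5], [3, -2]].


For a 2x2 matrix, eigenvalues satisfy lambda^2 - (trace)*lambda + det = 0
trace = 2 + -2 = 0
det = 2*-2 - 5*3 = -19
discriminant = 0^2 - 4*(-19) = 76
spectral radius = max |eigenvalue| = 4.3589

4.3589


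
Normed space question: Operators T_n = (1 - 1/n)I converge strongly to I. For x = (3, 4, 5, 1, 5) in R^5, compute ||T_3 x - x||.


T_3 x - x = (1 - 1/3)x - x = -x/3
||x|| = sqrt(76) = 8.7178
||T_3 x - x|| = ||x||/3 = 8.7178/3 = 2.9059

2.9059


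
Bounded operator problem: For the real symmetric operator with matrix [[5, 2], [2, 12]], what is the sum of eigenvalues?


For a self-adjoint (symmetric) matrix, the eigenvalues are real.
The sum of eigenvalues equals the trace of the matrix.
trace = 5 + 12 = 17

17


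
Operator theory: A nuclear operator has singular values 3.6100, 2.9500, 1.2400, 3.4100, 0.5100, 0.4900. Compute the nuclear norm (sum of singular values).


The nuclear norm is the sum of all singular values.
||T||_1 = 3.6100 + 2.9500 + 1.2400 + 3.4100 + 0.5100 + 0.4900
= 12.2100

12.2100


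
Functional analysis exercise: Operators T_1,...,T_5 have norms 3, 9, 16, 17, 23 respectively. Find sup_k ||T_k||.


By the Uniform Boundedness Principle, the supremum of norms is finite.
sup_k ||T_k|| = max(3, 9, 16, 17, 23) = 23

23


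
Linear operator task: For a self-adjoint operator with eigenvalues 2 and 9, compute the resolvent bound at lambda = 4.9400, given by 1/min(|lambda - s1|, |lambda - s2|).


dist(4.9400, {2, 9}) = min(|4.9400 - 2|, |4.9400 - 9|)
= min(2.9400, 4.0600) = 2.9400
Resolvent bound = 1/2.9400 = 0.3401

0.3401


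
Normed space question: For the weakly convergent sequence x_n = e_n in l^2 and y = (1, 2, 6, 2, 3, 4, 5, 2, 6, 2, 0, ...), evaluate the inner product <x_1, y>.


x_1 = e_1 is the standard basis vector with 1 in position 1.
<x_1, y> = y_1 = 1
As n -> infinity, <x_n, y> -> 0, confirming weak convergence of (x_n) to 0.

1


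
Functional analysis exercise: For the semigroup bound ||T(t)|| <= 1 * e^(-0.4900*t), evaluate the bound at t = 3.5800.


||T(3.5800)|| <= 1 * exp(-0.4900 * 3.5800)
= 1 * exp(-1.7542)
= 1 * 0.1730
= 0.1730

0.1730


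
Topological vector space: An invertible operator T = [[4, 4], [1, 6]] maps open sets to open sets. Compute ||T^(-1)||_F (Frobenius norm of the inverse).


det(T) = 4*6 - 4*1 = 20
T^(-1) = (1/20) * [[6, -4], [-1, 4]] = [[0.3000, -0.2000], [-0.0500, 0.2000]]
||T^(-1)||_F^2 = 0.3000^2 + (-0.2000)^2 + (-0.0500)^2 + 0.2000^2 = 0.1725
||T^(-1)||_F = sqrt(0.1725) = 0.4153

0.4153


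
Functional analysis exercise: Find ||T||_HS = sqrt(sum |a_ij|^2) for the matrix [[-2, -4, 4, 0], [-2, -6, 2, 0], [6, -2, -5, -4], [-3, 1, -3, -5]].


The Hilbert-Schmidt norm is sqrt(sum of squares of all entries).
Sum of squares = (-2)^2 + (-4)^2 + 4^2 + 0^2 + (-2)^2 + (-6)^2 + 2^2 + 0^2 + 6^2 + (-2)^2 + (-5)^2 + (-4)^2 + (-3)^2 + 1^2 + (-3)^2 + (-5)^2
= 4 + 16 + 16 + 0 + 4 + 36 + 4 + 0 + 36 + 4 + 25 + 16 + 9 + 1 + 9 + 25 = 205
||T||_HS = sqrt(205) = 14.3178

14.3178


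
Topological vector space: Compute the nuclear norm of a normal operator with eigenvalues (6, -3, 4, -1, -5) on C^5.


For a normal operator, singular values equal |eigenvalues|.
Trace norm = sum |lambda_i| = 6 + 3 + 4 + 1 + 5
= 19

19


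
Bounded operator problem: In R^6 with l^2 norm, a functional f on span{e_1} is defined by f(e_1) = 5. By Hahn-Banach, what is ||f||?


The norm of f is given by ||f|| = sup_{||x||=1} |f(x)|.
On span{e_1}, ||e_1|| = 1, so ||f|| = |f(e_1)| / ||e_1||
= |5| / 1 = 5.0000

5.0000


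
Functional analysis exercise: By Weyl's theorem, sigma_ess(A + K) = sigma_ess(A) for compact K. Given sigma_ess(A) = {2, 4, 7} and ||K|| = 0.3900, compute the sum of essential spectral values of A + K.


By Weyl's theorem, the essential spectrum is invariant under compact perturbations.
sigma_ess(A + K) = sigma_ess(A) = {2, 4, 7}
Sum = 2 + 4 + 7 = 13

13


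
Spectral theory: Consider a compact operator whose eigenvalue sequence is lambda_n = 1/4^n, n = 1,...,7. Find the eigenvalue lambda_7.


The eigenvalue formula gives lambda_7 = 1/4^7
= 1/16384
= 6.1035e-05

6.1035e-05


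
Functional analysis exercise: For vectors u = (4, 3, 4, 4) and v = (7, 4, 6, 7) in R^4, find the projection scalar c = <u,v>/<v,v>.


Computing <u,v> = 4*7 + 3*4 + 4*6 + 4*7 = 92
Computing <v,v> = 7^2 + 4^2 + 6^2 + 7^2 = 150
Projection coefficient = 92/150 = 0.6133

0.6133


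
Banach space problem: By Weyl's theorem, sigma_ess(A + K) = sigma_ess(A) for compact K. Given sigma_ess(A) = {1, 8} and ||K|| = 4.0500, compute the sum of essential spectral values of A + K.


By Weyl's theorem, the essential spectrum is invariant under compact perturbations.
sigma_ess(A + K) = sigma_ess(A) = {1, 8}
Sum = 1 + 8 = 9

9


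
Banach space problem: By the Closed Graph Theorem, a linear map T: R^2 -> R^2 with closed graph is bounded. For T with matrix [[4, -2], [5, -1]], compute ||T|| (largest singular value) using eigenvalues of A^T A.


A^T A = [[41, -13], [-13, 5]]
trace(A^T A) = 46, det(A^T A) = 36
discriminant = 46^2 - 4*36 = 1972
Largest eigenvalue of A^T A = (trace + sqrt(disc))/2 = 45.2036
||T|| = sqrt(45.2036) = 6.7234

6.7234


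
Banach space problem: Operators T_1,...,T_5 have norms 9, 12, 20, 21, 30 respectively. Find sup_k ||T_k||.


By the Uniform Boundedness Principle, the supremum of norms is finite.
sup_k ||T_k|| = max(9, 12, 20, 21, 30) = 30

30


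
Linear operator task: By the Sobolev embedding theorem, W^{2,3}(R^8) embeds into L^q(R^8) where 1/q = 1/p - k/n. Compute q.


Using the Sobolev embedding formula: 1/q = 1/p - k/n
1/q = 1/3 - 2/8 = 1/12
q = 1/(1/12) = 12

12.0000


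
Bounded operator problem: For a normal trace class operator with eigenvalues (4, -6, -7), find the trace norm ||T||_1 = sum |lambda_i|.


For a normal operator, singular values equal |eigenvalues|.
Trace norm = sum |lambda_i| = 4 + 6 + 7
= 17

17


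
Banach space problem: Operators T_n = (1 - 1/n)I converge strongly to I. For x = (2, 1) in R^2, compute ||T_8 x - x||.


T_8 x - x = (1 - 1/8)x - x = -x/8
||x|| = sqrt(5) = 2.2361
||T_8 x - x|| = ||x||/8 = 2.2361/8 = 0.2795

0.2795


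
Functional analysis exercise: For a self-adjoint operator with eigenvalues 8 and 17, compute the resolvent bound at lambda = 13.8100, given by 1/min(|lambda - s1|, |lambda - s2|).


dist(13.8100, {8, 17}) = min(|13.8100 - 8|, |13.8100 - 17|)
= min(5.8100, 3.1900) = 3.1900
Resolvent bound = 1/3.1900 = 0.3135

0.3135


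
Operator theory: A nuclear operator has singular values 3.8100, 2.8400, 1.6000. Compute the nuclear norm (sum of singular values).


The nuclear norm is the sum of all singular values.
||T||_1 = 3.8100 + 2.8400 + 1.6000
= 8.2500

8.2500


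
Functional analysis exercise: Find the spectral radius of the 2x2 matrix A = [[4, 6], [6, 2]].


For a 2x2 matrix, eigenvalues satisfy lambda^2 - (trace)*lambda + det = 0
trace = 4 + 2 = 6
det = 4*2 - 6*6 = -28
discriminant = 6^2 - 4*(-28) = 148
spectral radius = max |eigenvalue| = 9.0828

9.0828


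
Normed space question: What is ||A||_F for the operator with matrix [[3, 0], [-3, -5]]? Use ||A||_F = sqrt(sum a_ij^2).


||A||_F^2 = sum a_ij^2
= 3^2 + 0^2 + (-3)^2 + (-5)^2
= 9 + 0 + 9 + 25 = 43
||A||_F = sqrt(43) = 6.5574

6.5574


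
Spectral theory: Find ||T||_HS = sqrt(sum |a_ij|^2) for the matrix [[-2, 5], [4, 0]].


The Hilbert-Schmidt norm is sqrt(sum of squares of all entries).
Sum of squares = (-2)^2 + 5^2 + 4^2 + 0^2
= 4 + 25 + 16 + 0 = 45
||T||_HS = sqrt(45) = 6.7082

6.7082


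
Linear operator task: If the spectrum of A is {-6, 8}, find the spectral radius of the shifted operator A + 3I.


Spectrum of A + 3I = {-3, 11}
Spectral radius = max |lambda| over the shifted spectrum
= max(3, 11) = 11

11


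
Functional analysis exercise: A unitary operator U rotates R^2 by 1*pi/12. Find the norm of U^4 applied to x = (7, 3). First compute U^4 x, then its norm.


U is a rotation by theta = 1*pi/12
U^4 = rotation by 4*theta = 4*pi/12
cos(4*pi/12) = 0.5000, sin(4*pi/12) = 0.8660
U^4 x = (0.5000 * 7 - 0.8660 * 3, 0.8660 * 7 + 0.5000 * 3)
= (0.9019, 7.5622)
||U^4 x|| = sqrt(0.9019^2 + 7.5622^2) = sqrt(58.0000) = 7.6158

7.6158


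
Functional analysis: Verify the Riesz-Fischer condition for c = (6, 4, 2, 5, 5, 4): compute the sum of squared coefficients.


sum |c_n|^2 = 6^2 + 4^2 + 2^2 + 5^2 + 5^2 + 4^2
= 36 + 16 + 4 + 25 + 25 + 16
= 122

122


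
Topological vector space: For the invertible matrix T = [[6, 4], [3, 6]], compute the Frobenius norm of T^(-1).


det(T) = 6*6 - 4*3 = 24
T^(-1) = (1/24) * [[6, -4], [-3, 6]] = [[0.2500, -0.1667], [-0.1250, 0.2500]]
||T^(-1)||_F^2 = 0.2500^2 + (-0.1667)^2 + (-0.1250)^2 + 0.2500^2 = 0.1684
||T^(-1)||_F = sqrt(0.1684) = 0.4104

0.4104


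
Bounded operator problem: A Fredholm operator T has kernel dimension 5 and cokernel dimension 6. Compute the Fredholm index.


The Fredholm index is defined as ind(T) = dim(ker T) - dim(coker T)
= 5 - 6
= -1

-1


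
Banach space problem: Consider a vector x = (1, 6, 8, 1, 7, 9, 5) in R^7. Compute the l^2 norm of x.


The l^2 norm = (sum |x_i|^2)^(1/2)
Sum of 2th powers = 1 + 36 + 64 + 1 + 49 + 81 + 25 = 257
||x||_2 = (257)^(1/2) = 16.0312

16.0312


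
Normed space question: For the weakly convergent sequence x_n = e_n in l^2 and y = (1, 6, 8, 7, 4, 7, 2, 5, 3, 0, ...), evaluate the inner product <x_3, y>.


x_3 = e_3 is the standard basis vector with 1 in position 3.
<x_3, y> = y_3 = 8
As n -> infinity, <x_n, y> -> 0, confirming weak convergence of (x_n) to 0.

8


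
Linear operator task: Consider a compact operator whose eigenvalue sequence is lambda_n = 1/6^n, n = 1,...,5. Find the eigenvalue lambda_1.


The eigenvalue formula gives lambda_1 = 1/6^1
= 1/6
= 0.1667

0.1667


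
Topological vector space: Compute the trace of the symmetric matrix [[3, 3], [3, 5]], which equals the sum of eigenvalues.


For a self-adjoint (symmetric) matrix, the eigenvalues are real.
The sum of eigenvalues equals the trace of the matrix.
trace = 3 + 5 = 8

8


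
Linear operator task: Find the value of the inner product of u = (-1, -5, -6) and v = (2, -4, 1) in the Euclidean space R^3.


Computing the standard inner product <u, v> = sum u_i * v_i
= -1*2 + -5*-4 + -6*1
= -2 + 20 + -6
= 12

12


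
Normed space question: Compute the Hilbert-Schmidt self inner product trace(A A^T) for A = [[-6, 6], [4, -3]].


trace(A * A^T) = sum of squares of all entries
= (-6)^2 + 6^2 + 4^2 + (-3)^2
= 36 + 36 + 16 + 9
= 97

97


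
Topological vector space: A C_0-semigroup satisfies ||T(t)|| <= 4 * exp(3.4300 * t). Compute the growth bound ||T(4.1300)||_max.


||T(4.1300)|| <= 4 * exp(3.4300 * 4.1300)
= 4 * exp(14.1659)
= 4 * 1.4196e+06
= 5.6785e+06

5.6785e+06


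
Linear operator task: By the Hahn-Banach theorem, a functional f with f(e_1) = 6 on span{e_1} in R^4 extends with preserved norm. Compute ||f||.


The norm of f is given by ||f|| = sup_{||x||=1} |f(x)|.
On span{e_1}, ||e_1|| = 1, so ||f|| = |f(e_1)| / ||e_1||
= |6| / 1 = 6.0000

6.0000


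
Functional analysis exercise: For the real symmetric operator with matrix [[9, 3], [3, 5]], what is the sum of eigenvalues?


For a self-adjoint (symmetric) matrix, the eigenvalues are real.
The sum of eigenvalues equals the trace of the matrix.
trace = 9 + 5 = 14

14


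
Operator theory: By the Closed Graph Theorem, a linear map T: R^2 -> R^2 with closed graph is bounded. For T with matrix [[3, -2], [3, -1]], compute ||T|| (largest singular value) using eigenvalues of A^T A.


A^T A = [[18, -9], [-9, 5]]
trace(A^T A) = 23, det(A^T A) = 9
discriminant = 23^2 - 4*9 = 493
Largest eigenvalue of A^T A = (trace + sqrt(disc))/2 = 22.6018
||T|| = sqrt(22.6018) = 4.7541

4.7541


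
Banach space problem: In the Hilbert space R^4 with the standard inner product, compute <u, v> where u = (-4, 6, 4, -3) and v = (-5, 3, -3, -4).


Computing the standard inner product <u, v> = sum u_i * v_i
= -4*-5 + 6*3 + 4*-3 + -3*-4
= 20 + 18 + -12 + 12
= 38

38


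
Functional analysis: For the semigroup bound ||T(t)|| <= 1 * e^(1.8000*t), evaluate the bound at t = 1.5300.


||T(1.5300)|| <= 1 * exp(1.8000 * 1.5300)
= 1 * exp(2.7540)
= 1 * 15.7053
= 15.7053

15.7053


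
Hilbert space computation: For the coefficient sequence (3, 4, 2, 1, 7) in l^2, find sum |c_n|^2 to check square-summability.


sum |c_n|^2 = 3^2 + 4^2 + 2^2 + 1^2 + 7^2
= 9 + 16 + 4 + 1 + 49
= 79

79


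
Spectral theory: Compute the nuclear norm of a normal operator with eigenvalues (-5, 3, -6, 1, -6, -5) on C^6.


For a normal operator, singular values equal |eigenvalues|.
Trace norm = sum |lambda_i| = 5 + 3 + 6 + 1 + 6 + 5
= 26

26


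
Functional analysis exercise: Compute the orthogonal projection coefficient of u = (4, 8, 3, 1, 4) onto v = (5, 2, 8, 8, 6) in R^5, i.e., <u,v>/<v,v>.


Computing <u,v> = 4*5 + 8*2 + 3*8 + 1*8 + 4*6 = 92
Computing <v,v> = 5^2 + 2^2 + 8^2 + 8^2 + 6^2 = 193
Projection coefficient = 92/193 = 0.4767

0.4767


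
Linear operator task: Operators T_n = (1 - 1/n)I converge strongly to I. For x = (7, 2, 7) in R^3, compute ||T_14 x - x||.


T_14 x - x = (1 - 1/14)x - x = -x/14
||x|| = sqrt(102) = 10.0995
||T_14 x - x|| = ||x||/14 = 10.0995/14 = 0.7214

0.7214


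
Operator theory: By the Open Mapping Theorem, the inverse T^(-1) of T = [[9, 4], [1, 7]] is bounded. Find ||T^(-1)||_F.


det(T) = 9*7 - 4*1 = 59
T^(-1) = (1/59) * [[7, -4], [-1, 9]] = [[0.1186, -0.0678], [-0.0169, 0.1525]]
||T^(-1)||_F^2 = 0.1186^2 + (-0.0678)^2 + (-0.0169)^2 + 0.1525^2 = 0.0422
||T^(-1)||_F = sqrt(0.0422) = 0.2055

0.2055


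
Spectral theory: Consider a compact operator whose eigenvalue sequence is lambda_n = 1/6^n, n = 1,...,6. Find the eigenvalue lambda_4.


The eigenvalue formula gives lambda_4 = 1/6^4
= 1/1296
= 7.7160e-04

7.7160e-04


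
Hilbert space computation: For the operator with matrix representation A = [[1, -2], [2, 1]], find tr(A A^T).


trace(A * A^T) = sum of squares of all entries
= 1^2 + (-2)^2 + 2^2 + 1^2
= 1 + 4 + 4 + 1
= 10

10


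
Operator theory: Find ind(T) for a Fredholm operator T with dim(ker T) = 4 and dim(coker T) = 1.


The Fredholm index is defined as ind(T) = dim(ker T) - dim(coker T)
= 4 - 1
= 3

3


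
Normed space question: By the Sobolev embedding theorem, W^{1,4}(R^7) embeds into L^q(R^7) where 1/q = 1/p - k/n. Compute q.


Using the Sobolev embedding formula: 1/q = 1/p - k/n
1/q = 1/4 - 1/7 = 3/28
q = 1/(3/28) = 28/3 = 9.3333

9.3333


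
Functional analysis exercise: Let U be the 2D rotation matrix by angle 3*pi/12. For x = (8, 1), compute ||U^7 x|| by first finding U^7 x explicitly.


U is a rotation by theta = 3*pi/12
U^7 = rotation by 7*theta = 21*pi/12
cos(21*pi/12) = 0.7071, sin(21*pi/12) = -0.7071
U^7 x = (0.7071 * 8 - -0.7071 * 1, -0.7071 * 8 + 0.7071 * 1)
= (6.3640, -4.9497)
||U^7 x|| = sqrt(6.3640^2 + (-4.9497)^2) = sqrt(65.0000) = 8.0623

8.0623


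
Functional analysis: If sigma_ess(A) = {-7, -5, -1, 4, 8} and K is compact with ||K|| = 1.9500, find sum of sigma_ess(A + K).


By Weyl's theorem, the essential spectrum is invariant under compact perturbations.
sigma_ess(A + K) = sigma_ess(A) = {-7, -5, -1, 4, 8}
Sum = -7 + -5 + -1 + 4 + 8 = -1

-1


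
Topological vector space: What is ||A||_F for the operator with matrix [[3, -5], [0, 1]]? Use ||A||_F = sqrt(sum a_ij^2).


||A||_F^2 = sum a_ij^2
= 3^2 + (-5)^2 + 0^2 + 1^2
= 9 + 25 + 0 + 1 = 35
||A||_F = sqrt(35) = 5.9161

5.9161


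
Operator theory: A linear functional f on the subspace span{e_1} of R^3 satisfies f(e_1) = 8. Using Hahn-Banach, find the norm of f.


The norm of f is given by ||f|| = sup_{||x||=1} |f(x)|.
On span{e_1}, ||e_1|| = 1, so ||f|| = |f(e_1)| / ||e_1||
= |8| / 1 = 8.0000

8.0000


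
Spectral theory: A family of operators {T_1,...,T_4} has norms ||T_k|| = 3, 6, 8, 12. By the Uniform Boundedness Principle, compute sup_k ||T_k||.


By the Uniform Boundedness Principle, the supremum of norms is finite.
sup_k ||T_k|| = max(3, 6, 8, 12) = 12

12


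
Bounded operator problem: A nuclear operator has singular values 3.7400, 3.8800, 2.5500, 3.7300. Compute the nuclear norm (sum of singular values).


The nuclear norm is the sum of all singular values.
||T||_1 = 3.7400 + 3.8800 + 2.5500 + 3.7300
= 13.9000

13.9000


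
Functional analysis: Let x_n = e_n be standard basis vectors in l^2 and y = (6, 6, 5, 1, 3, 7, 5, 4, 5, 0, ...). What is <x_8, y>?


x_8 = e_8 is the standard basis vector with 1 in position 8.
<x_8, y> = y_8 = 4
As n -> infinity, <x_n, y> -> 0, confirming weak convergence of (x_n) to 0.

4


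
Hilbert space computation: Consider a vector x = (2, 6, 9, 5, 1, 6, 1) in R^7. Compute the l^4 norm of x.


The l^4 norm = (sum |x_i|^4)^(1/4)
Sum of 4th powers = 16 + 1296 + 6561 + 625 + 1 + 1296 + 1 = 9796
||x||_4 = (9796)^(1/4) = 9.9486

9.9486


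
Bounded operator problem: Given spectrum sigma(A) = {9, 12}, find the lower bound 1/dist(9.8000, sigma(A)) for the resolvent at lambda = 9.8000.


dist(9.8000, {9, 12}) = min(|9.8000 - 9|, |9.8000 - 12|)
= min(0.8000, 2.2000) = 0.8000
Resolvent bound = 1/0.8000 = 1.2500

1.2500


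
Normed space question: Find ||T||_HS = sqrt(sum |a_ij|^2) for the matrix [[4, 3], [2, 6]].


The Hilbert-Schmidt norm is sqrt(sum of squares of all entries).
Sum of squares = 4^2 + 3^2 + 2^2 + 6^2
= 16 + 9 + 4 + 36 = 65
||T||_HS = sqrt(65) = 8.0623

8.0623


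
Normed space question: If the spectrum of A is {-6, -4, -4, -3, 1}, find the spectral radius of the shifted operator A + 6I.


Spectrum of A + 6I = {0, 2, 2, 3, 7}
Spectral radius = max |lambda| over the shifted spectrum
= max(0, 2, 2, 3, 7) = 7

7


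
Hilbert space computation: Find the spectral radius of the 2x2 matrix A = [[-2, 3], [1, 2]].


For a 2x2 matrix, eigenvalues satisfy lambda^2 - (trace)*lambda + det = 0
trace = -2 + 2 = 0
det = -2*2 - 3*1 = -7
discriminant = 0^2 - 4*(-7) = 28
spectral radius = max |eigenvalue| = 2.6458

2.6458


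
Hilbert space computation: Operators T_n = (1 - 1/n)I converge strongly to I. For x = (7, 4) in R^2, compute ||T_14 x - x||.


T_14 x - x = (1 - 1/14)x - x = -x/14
||x|| = sqrt(65) = 8.0623
||T_14 x - x|| = ||x||/14 = 8.0623/14 = 0.5759

0.5759


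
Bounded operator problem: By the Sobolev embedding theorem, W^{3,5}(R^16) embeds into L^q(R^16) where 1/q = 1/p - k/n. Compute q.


Using the Sobolev embedding formula: 1/q = 1/p - k/n
1/q = 1/5 - 3/16 = 1/80
q = 1/(1/80) = 80

80.0000


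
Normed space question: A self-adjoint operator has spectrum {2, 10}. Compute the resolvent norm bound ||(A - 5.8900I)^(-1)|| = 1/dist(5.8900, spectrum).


dist(5.8900, {2, 10}) = min(|5.8900 - 2|, |5.8900 - 10|)
= min(3.8900, 4.1100) = 3.8900
Resolvent bound = 1/3.8900 = 0.2571

0.2571


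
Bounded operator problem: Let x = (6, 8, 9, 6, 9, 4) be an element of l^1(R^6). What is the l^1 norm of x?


The l^1 norm equals the sum of absolute values of all components.
||x||_1 = 6 + 8 + 9 + 6 + 9 + 4
= 42

42.0000


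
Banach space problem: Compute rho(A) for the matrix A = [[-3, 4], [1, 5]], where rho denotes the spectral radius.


For a 2x2 matrix, eigenvalues satisfy lambda^2 - (trace)*lambda + det = 0
trace = -3 + 5 = 2
det = -3*5 - 4*1 = -19
discriminant = 2^2 - 4*(-19) = 80
spectral radius = max |eigenvalue| = 5.4721

5.4721


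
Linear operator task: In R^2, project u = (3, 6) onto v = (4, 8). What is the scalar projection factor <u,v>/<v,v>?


Computing <u,v> = 3*4 + 6*8 = 60
Computing <v,v> = 4^2 + 8^2 = 80
Projection coefficient = 60/80 = 0.7500

0.7500


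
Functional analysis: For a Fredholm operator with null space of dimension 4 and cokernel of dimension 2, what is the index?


The Fredholm index is defined as ind(T) = dim(ker T) - dim(coker T)
= 4 - 2
= 2

2


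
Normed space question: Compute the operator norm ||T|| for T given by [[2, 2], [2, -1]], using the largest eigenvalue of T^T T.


A^T A = [[8, 2], [2, 5]]
trace(A^T A) = 13, det(A^T A) = 36
discriminant = 13^2 - 4*36 = 25
Largest eigenvalue of A^T A = (trace + sqrt(disc))/2 = 9.0000
||T|| = sqrt(9.0000) = 3.0000

3.0000


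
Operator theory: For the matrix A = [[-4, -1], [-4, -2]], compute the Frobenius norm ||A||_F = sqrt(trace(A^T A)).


||A||_F^2 = sum a_ij^2
= (-4)^2 + (-1)^2 + (-4)^2 + (-2)^2
= 16 + 1 + 16 + 4 = 37
||A||_F = sqrt(37) = 6.0828

6.0828


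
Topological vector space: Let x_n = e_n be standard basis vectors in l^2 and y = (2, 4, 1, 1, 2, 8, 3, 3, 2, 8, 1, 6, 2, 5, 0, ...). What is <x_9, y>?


x_9 = e_9 is the standard basis vector with 1 in position 9.
<x_9, y> = y_9 = 2
As n -> infinity, <x_n, y> -> 0, confirming weak convergence of (x_n) to 0.

2


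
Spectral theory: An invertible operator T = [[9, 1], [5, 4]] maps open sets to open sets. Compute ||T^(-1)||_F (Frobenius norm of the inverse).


det(T) = 9*4 - 1*5 = 31
T^(-1) = (1/31) * [[4, -1], [-5, 9]] = [[0.1290, -0.0323], [-0.1613, 0.2903]]
||T^(-1)||_F^2 = 0.1290^2 + (-0.0323)^2 + (-0.1613)^2 + 0.2903^2 = 0.1280
||T^(-1)||_F = sqrt(0.1280) = 0.3578

0.3578


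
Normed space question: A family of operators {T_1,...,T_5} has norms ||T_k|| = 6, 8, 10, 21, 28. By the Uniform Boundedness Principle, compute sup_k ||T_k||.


By the Uniform Boundedness Principle, the supremum of norms is finite.
sup_k ||T_k|| = max(6, 8, 10, 21, 28) = 28

28


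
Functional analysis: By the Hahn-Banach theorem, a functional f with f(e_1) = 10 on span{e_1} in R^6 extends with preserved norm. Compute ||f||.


The norm of f is given by ||f|| = sup_{||x||=1} |f(x)|.
On span{e_1}, ||e_1|| = 1, so ||f|| = |f(e_1)| / ||e_1||
= |10| / 1 = 10.0000

10.0000


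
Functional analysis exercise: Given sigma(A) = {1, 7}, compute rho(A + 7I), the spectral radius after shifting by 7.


Spectrum of A + 7I = {8, 14}
Spectral radius = max |lambda| over the shifted spectrum
= max(8, 14) = 14

14


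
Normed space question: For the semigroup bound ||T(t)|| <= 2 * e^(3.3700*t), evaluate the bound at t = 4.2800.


||T(4.2800)|| <= 2 * exp(3.3700 * 4.2800)
= 2 * exp(14.4236)
= 2 * 1.8369e+06
= 3.6738e+06

3.6738e+06


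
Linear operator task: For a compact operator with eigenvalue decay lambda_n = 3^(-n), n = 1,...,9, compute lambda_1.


The eigenvalue formula gives lambda_1 = 1/3^1
= 1/3
= 0.3333

0.3333


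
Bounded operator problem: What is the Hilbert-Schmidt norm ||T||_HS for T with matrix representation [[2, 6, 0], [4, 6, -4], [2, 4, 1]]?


The Hilbert-Schmidt norm is sqrt(sum of squares of all entries).
Sum of squares = 2^2 + 6^2 + 0^2 + 4^2 + 6^2 + (-4)^2 + 2^2 + 4^2 + 1^2
= 4 + 36 + 0 + 16 + 36 + 16 + 4 + 16 + 1 = 129
||T||_HS = sqrt(129) = 11.3578

11.3578


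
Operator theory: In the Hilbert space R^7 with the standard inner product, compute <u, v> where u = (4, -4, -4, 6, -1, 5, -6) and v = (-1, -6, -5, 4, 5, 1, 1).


Computing the standard inner product <u, v> = sum u_i * v_i
= 4*-1 + -4*-6 + -4*-5 + 6*4 + -1*5 + 5*1 + -6*1
= -4 + 24 + 20 + 24 + -5 + 5 + -6
= 58

58


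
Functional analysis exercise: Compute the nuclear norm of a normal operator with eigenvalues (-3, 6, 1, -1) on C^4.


For a normal operator, singular values equal |eigenvalues|.
Trace norm = sum |lambda_i| = 3 + 6 + 1 + 1
= 11

11


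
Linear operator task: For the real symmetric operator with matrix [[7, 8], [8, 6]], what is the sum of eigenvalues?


For a self-adjoint (symmetric) matrix, the eigenvalues are real.
The sum of eigenvalues equals the trace of the matrix.
trace = 7 + 6 = 13

13


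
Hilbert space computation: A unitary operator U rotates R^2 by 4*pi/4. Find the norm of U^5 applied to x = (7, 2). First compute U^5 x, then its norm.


U is a rotation by theta = 4*pi/4
U^5 = rotation by 5*theta = 20*pi/4 = 4*pi/4 (mod 2*pi)
cos(4*pi/4) = -1.0000, sin(4*pi/4) = 0.0000
U^5 x = (-1.0000 * 7 - 0.0000 * 2, 0.0000 * 7 + -1.0000 * 2)
= (-7.0000, -2.0000)
||U^5 x|| = sqrt((-7.0000)^2 + (-2.0000)^2) = sqrt(53.0000) = 7.2801

7.2801


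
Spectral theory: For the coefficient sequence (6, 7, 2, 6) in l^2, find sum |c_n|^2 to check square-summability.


sum |c_n|^2 = 6^2 + 7^2 + 2^2 + 6^2
= 36 + 49 + 4 + 36
= 125

125


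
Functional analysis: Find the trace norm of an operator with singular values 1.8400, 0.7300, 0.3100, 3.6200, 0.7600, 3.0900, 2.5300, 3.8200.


The nuclear norm is the sum of all singular values.
||T||_1 = 1.8400 + 0.7300 + 0.3100 + 3.6200 + 0.7600 + 3.0900 + 2.5300 + 3.8200
= 16.7000

16.7000


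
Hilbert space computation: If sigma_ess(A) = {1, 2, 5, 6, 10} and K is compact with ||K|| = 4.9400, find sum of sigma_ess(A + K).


By Weyl's theorem, the essential spectrum is invariant under compact perturbations.
sigma_ess(A + K) = sigma_ess(A) = {1, 2, 5, 6, 10}
Sum = 1 + 2 + 5 + 6 + 10 = 24

24


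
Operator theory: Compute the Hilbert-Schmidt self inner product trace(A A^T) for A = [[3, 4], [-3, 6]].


trace(A * A^T) = sum of squares of all entries
= 3^2 + 4^2 + (-3)^2 + 6^2
= 9 + 16 + 9 + 36
= 70

70


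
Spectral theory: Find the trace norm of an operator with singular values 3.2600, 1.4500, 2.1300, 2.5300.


The nuclear norm is the sum of all singular values.
||T||_1 = 3.2600 + 1.4500 + 2.1300 + 2.5300
= 9.3700

9.3700


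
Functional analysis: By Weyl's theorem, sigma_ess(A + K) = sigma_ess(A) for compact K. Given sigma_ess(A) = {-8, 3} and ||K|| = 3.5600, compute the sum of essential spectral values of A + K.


By Weyl's theorem, the essential spectrum is invariant under compact perturbations.
sigma_ess(A + K) = sigma_ess(A) = {-8, 3}
Sum = -8 + 3 = -5

-5


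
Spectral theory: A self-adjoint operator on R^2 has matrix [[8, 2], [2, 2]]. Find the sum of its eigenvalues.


For a self-adjoint (symmetric) matrix, the eigenvalues are real.
The sum of eigenvalues equals the trace of the matrix.
trace = 8 + 2 = 10

10


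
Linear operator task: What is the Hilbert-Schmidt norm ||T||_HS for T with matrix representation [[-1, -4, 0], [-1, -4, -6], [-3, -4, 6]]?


The Hilbert-Schmidt norm is sqrt(sum of squares of all entries).
Sum of squares = (-1)^2 + (-4)^2 + 0^2 + (-1)^2 + (-4)^2 + (-6)^2 + (-3)^2 + (-4)^2 + 6^2
= 1 + 16 + 0 + 1 + 16 + 36 + 9 + 16 + 36 = 131
||T||_HS = sqrt(131) = 11.4455

11.4455


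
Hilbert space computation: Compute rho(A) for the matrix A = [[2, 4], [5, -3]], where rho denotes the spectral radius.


For a 2x2 matrix, eigenvalues satisfy lambda^2 - (trace)*lambda + det = 0
trace = 2 + -3 = -1
det = 2*-3 - 4*5 = -26
discriminant = (-1)^2 - 4*(-26) = 105
spectral radius = max |eigenvalue| = 5.6235

5.6235


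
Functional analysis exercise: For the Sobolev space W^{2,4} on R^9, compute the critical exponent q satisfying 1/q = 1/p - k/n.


Using the Sobolev embedding formula: 1/q = 1/p - k/n
1/q = 1/4 - 2/9 = 1/36
q = 1/(1/36) = 36

36.0000


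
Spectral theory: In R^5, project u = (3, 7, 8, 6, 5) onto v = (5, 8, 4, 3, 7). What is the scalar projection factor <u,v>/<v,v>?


Computing <u,v> = 3*5 + 7*8 + 8*4 + 6*3 + 5*7 = 156
Computing <v,v> = 5^2 + 8^2 + 4^2 + 3^2 + 7^2 = 163
Projection coefficient = 156/163 = 0.9571

0.9571


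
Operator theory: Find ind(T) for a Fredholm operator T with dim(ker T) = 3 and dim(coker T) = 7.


The Fredholm index is defined as ind(T) = dim(ker T) - dim(coker T)
= 3 - 7
= -4

-4


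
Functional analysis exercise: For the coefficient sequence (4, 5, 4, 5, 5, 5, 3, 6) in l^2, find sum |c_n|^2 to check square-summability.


sum |c_n|^2 = 4^2 + 5^2 + 4^2 + 5^2 + 5^2 + 5^2 + 3^2 + 6^2
= 16 + 25 + 16 + 25 + 25 + 25 + 9 + 36
= 177

177


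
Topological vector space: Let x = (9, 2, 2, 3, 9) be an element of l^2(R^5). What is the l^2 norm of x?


The l^2 norm = (sum |x_i|^2)^(1/2)
Sum of 2th powers = 81 + 4 + 4 + 9 + 81 = 179
||x||_2 = (179)^(1/2) = 13.3791

13.3791


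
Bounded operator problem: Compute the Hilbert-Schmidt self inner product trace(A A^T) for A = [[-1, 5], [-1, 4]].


trace(A * A^T) = sum of squares of all entries
= (-1)^2 + 5^2 + (-1)^2 + 4^2
= 1 + 25 + 1 + 16
= 43

43


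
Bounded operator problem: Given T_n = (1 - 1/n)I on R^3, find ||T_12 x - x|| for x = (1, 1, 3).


T_12 x - x = (1 - 1/12)x - x = -x/12
||x|| = sqrt(11) = 3.3166
||T_12 x - x|| = ||x||/12 = 3.3166/12 = 0.2764

0.2764


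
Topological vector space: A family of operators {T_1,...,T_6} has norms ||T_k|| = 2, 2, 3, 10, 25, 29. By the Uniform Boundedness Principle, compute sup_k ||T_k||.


By the Uniform Boundedness Principle, the supremum of norms is finite.
sup_k ||T_k|| = max(2, 2, 3, 10, 25, 29) = 29

29


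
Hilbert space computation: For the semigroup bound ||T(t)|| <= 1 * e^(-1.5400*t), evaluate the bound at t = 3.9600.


||T(3.9600)|| <= 1 * exp(-1.5400 * 3.9600)
= 1 * exp(-6.0984)
= 1 * 0.0022
= 0.0022

0.0022


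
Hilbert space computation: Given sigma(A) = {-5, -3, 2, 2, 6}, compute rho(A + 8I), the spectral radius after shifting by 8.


Spectrum of A + 8I = {3, 5, 10, 10, 14}
Spectral radius = max |lambda| over the shifted spectrum
= max(3, 5, 10, 10, 14) = 14

14


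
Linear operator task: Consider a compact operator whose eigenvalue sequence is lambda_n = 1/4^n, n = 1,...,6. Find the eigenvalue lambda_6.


The eigenvalue formula gives lambda_6 = 1/4^6
= 1/4096
= 2.4414e-04

2.4414e-04


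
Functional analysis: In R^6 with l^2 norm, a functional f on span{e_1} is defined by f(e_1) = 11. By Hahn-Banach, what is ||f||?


The norm of f is given by ||f|| = sup_{||x||=1} |f(x)|.
On span{e_1}, ||e_1|| = 1, so ||f|| = |f(e_1)| / ||e_1||
= |11| / 1 = 11.0000

11.0000


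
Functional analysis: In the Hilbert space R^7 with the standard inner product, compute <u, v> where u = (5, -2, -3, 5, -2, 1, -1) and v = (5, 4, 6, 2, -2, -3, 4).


Computing the standard inner product <u, v> = sum u_i * v_i
= 5*5 + -2*4 + -3*6 + 5*2 + -2*-2 + 1*-3 + -1*4
= 25 + -8 + -18 + 10 + 4 + -3 + -4
= 6

6


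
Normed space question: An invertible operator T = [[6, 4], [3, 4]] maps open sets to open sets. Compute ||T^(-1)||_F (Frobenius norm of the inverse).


det(T) = 6*4 - 4*3 = 12
T^(-1) = (1/12) * [[4, -4], [-3, 6]] = [[0.3333, -0.3333], [-0.2500, 0.5000]]
||T^(-1)||_F^2 = 0.3333^2 + (-0.3333)^2 + (-0.2500)^2 + 0.5000^2 = 0.5347
||T^(-1)||_F = sqrt(0.5347) = 0.7312

0.7312


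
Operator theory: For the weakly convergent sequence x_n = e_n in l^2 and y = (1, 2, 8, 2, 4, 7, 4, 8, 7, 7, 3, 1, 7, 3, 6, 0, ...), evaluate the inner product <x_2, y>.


x_2 = e_2 is the standard basis vector with 1 in position 2.
<x_2, y> = y_2 = 2
As n -> infinity, <x_n, y> -> 0, confirming weak convergence of (x_n) to 0.

2


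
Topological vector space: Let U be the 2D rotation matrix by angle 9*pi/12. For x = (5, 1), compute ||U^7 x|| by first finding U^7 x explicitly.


U is a rotation by theta = 9*pi/12
U^7 = rotation by 7*theta = 63*pi/12 = 15*pi/12 (mod 2*pi)
cos(15*pi/12) = -0.7071, sin(15*pi/12) = -0.7071
U^7 x = (-0.7071 * 5 - -0.7071 * 1, -0.7071 * 5 + -0.7071 * 1)
= (-2.8284, -4.2426)
||U^7 x|| = sqrt((-2.8284)^2 + (-4.2426)^2) = sqrt(26.0000) = 5.0990

5.0990


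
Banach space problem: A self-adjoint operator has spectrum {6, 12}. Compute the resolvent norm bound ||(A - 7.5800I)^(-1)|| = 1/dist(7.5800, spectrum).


dist(7.5800, {6, 12}) = min(|7.5800 - 6|, |7.5800 - 12|)
= min(1.5800, 4.4200) = 1.5800
Resolvent bound = 1/1.5800 = 0.6329

0.6329


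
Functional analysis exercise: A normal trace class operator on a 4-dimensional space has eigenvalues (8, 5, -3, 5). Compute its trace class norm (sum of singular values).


For a normal operator, singular values equal |eigenvalues|.
Trace norm = sum |lambda_i| = 8 + 5 + 3 + 5
= 21

21


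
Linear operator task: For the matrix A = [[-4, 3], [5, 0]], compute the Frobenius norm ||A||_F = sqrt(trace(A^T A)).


||A||_F^2 = sum a_ij^2
= (-4)^2 + 3^2 + 5^2 + 0^2
= 16 + 9 + 25 + 0 = 50
||A||_F = sqrt(50) = 7.0711

7.0711


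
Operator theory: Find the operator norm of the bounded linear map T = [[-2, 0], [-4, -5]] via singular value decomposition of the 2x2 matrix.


A^T A = [[20, 20], [20, 25]]
trace(A^T A) = 45, det(A^T A) = 100
discriminant = 45^2 - 4*100 = 1625
Largest eigenvalue of A^T A = (trace + sqrt(disc))/2 = 42.6556
||T|| = sqrt(42.6556) = 6.5311

6.5311


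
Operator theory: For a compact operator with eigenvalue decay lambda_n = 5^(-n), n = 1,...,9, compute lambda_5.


The eigenvalue formula gives lambda_5 = 1/5^5
= 1/3125
= 3.2000e-04

3.2000e-04


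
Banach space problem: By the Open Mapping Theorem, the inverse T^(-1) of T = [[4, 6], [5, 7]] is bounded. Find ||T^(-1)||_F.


det(T) = 4*7 - 6*5 = -2
T^(-1) = (1/-2) * [[7, -6], [-5, 4]] = [[-3.5000, 3.0000], [2.5000, -2.0000]]
||T^(-1)||_F^2 = (-3.5000)^2 + 3.0000^2 + 2.5000^2 + (-2.0000)^2 = 31.5000
||T^(-1)||_F = sqrt(31.5000) = 5.6125

5.6125


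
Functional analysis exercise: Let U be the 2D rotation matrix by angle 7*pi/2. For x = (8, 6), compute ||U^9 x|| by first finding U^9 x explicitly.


U is a rotation by theta = 7*pi/2
U^9 = rotation by 9*theta = 63*pi/2 = 3*pi/2 (mod 2*pi)
cos(3*pi/2) = 0.0000, sin(3*pi/2) = -1.0000
U^9 x = (0.0000 * 8 - -1.0000 * 6, -1.0000 * 8 + 0.0000 * 6)
= (6.0000, -8.0000)
||U^9 x|| = sqrt(6.0000^2 + (-8.0000)^2) = sqrt(100.0000) = 10.0000

10.0000


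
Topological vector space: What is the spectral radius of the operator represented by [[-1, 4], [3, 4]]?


For a 2x2 matrix, eigenvalues satisfy lambda^2 - (trace)*lambda + det = 0
trace = -1 + 4 = 3
det = -1*4 - 4*3 = -16
discriminant = 3^2 - 4*(-16) = 73
spectral radius = max |eigenvalue| = 5.7720

5.7720


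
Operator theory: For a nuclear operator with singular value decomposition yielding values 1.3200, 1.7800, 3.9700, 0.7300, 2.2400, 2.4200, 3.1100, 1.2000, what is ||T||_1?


The nuclear norm is the sum of all singular values.
||T||_1 = 1.3200 + 1.7800 + 3.9700 + 0.7300 + 2.2400 + 2.4200 + 3.1100 + 1.2000
= 16.7700

16.7700


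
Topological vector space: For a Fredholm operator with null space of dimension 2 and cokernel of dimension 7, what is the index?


The Fredholm index is defined as ind(T) = dim(ker T) - dim(coker T)
= 2 - 7
= -5

-5


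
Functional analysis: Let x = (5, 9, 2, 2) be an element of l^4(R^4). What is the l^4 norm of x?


The l^4 norm = (sum |x_i|^4)^(1/4)
Sum of 4th powers = 625 + 6561 + 16 + 16 = 7218
||x||_4 = (7218)^(1/4) = 9.2173

9.2173


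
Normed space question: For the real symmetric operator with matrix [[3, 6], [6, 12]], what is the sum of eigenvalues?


For a self-adjoint (symmetric) matrix, the eigenvalues are real.
The sum of eigenvalues equals the trace of the matrix.
trace = 3 + 12 = 15

15


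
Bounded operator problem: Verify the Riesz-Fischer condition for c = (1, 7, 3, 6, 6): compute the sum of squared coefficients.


sum |c_n|^2 = 1^2 + 7^2 + 3^2 + 6^2 + 6^2
= 1 + 49 + 9 + 36 + 36
= 131

131
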